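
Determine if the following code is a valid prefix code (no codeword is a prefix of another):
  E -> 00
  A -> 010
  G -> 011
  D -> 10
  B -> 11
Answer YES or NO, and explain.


Checking each pair (does one codeword prefix another?):
  E='00' vs A='010': no prefix
  E='00' vs G='011': no prefix
  E='00' vs D='10': no prefix
  E='00' vs B='11': no prefix
  A='010' vs E='00': no prefix
  A='010' vs G='011': no prefix
  A='010' vs D='10': no prefix
  A='010' vs B='11': no prefix
  G='011' vs E='00': no prefix
  G='011' vs A='010': no prefix
  G='011' vs D='10': no prefix
  G='011' vs B='11': no prefix
  D='10' vs E='00': no prefix
  D='10' vs A='010': no prefix
  D='10' vs G='011': no prefix
  D='10' vs B='11': no prefix
  B='11' vs E='00': no prefix
  B='11' vs A='010': no prefix
  B='11' vs G='011': no prefix
  B='11' vs D='10': no prefix
No violation found over all pairs.

YES -- this is a valid prefix code. No codeword is a prefix of any other codeword.


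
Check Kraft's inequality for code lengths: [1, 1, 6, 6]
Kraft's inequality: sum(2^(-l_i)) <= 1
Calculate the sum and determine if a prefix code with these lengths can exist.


Sum = 2^(-1) + 2^(-1) + 2^(-6) + 2^(-6)
    = 0.5 + 0.5 + 0.015625 + 0.015625
    = 66/64 = 1.03125
Since 1.03125 > 1, Kraft's inequality is NOT satisfied.
A prefix code with these lengths CANNOT exist.

Kraft sum = 1.03125. Not satisfied.


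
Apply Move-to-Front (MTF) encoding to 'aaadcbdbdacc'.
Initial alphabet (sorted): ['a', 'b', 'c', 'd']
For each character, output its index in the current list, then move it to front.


MTF encoding:
'a': index 0 in ['a', 'b', 'c', 'd'] -> ['a', 'b', 'c', 'd']
'a': index 0 in ['a', 'b', 'c', 'd'] -> ['a', 'b', 'c', 'd']
'a': index 0 in ['a', 'b', 'c', 'd'] -> ['a', 'b', 'c', 'd']
'd': index 3 in ['a', 'b', 'c', 'd'] -> ['d', 'a', 'b', 'c']
'c': index 3 in ['d', 'a', 'b', 'c'] -> ['c', 'd', 'a', 'b']
'b': index 3 in ['c', 'd', 'a', 'b'] -> ['b', 'c', 'd', 'a']
'd': index 2 in ['b', 'c', 'd', 'a'] -> ['d', 'b', 'c', 'a']
'b': index 1 in ['d', 'b', 'c', 'a'] -> ['b', 'd', 'c', 'a']
'd': index 1 in ['b', 'd', 'c', 'a'] -> ['d', 'b', 'c', 'a']
'a': index 3 in ['d', 'b', 'c', 'a'] -> ['a', 'd', 'b', 'c']
'c': index 3 in ['a', 'd', 'b', 'c'] -> ['c', 'a', 'd', 'b']
'c': index 0 in ['c', 'a', 'd', 'b'] -> ['c', 'a', 'd', 'b']


Output: [0, 0, 0, 3, 3, 3, 2, 1, 1, 3, 3, 0]


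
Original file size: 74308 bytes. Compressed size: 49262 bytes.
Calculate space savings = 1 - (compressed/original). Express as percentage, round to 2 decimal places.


ratio = compressed/original = 49262/74308 = 0.662943
savings = 1 - ratio = 1 - 0.662943 = 0.337057
as a percentage: 0.337057 * 100 = 33.71%

Space savings = 1 - 49262/74308 = 33.71%


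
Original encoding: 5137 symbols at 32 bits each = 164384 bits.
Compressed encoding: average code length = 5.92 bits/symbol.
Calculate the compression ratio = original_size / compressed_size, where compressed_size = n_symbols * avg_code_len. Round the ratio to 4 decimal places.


original_size = n_symbols * orig_bits = 5137 * 32 = 164384 bits
compressed_size = n_symbols * avg_code_len = 5137 * 5.92 = 30411.04 bits
ratio = original_size / compressed_size = 164384 / 30411.04 = 5.4054

Compression ratio = 5.4054


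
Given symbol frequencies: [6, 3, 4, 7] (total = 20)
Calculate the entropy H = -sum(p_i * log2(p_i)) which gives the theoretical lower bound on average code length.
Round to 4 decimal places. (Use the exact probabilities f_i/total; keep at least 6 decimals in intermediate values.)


Per-symbol terms -p_i * log2(p_i) with p_i = f_i/20:
  p = 6/20 = 0.300000: log2(p) = -1.736966, -p*log2(p) = 0.521090
  p = 3/20 = 0.150000: log2(p) = -2.736966, -p*log2(p) = 0.410545
  p = 4/20 = 0.200000: log2(p) = -2.321928, -p*log2(p) = 0.464386
  p = 7/20 = 0.350000: log2(p) = -1.514573, -p*log2(p) = 0.530101
H = 0.521090 + 0.410545 + 0.464386 + 0.530101 = 1.926122

H = 1.9261 bits/symbol


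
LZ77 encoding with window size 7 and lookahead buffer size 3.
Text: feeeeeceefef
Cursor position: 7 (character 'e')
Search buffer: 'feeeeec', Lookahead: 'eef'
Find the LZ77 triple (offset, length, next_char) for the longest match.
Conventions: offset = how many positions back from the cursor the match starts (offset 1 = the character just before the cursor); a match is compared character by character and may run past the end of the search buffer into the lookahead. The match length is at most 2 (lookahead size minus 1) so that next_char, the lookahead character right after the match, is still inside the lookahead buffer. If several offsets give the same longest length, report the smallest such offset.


Try each offset into the search buffer:
  offset=1 (pos 6, char 'c'): match length 0
  offset=2 (pos 5, char 'e'): match length 1
  offset=3 (pos 4, char 'e'): match length 2
  offset=4 (pos 3, char 'e'): match length 2
  offset=5 (pos 2, char 'e'): match length 2
  offset=6 (pos 1, char 'e'): match length 2
  offset=7 (pos 0, char 'f'): match length 0
Longest match has length 2, found at offsets 3, 4, 5, 6; take the smallest, offset 3.
next_char = character at position 7 + 2 = 9 -> 'f'

Best match: offset=3, length=2 (matching 'ee' starting at position 4)
LZ77 triple: (3, 2, 'f')


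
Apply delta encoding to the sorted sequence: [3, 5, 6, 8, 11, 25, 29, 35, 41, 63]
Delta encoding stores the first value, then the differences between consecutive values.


First value: 3
Deltas:
  5 - 3 = 2
  6 - 5 = 1
  8 - 6 = 2
  11 - 8 = 3
  25 - 11 = 14
  29 - 25 = 4
  35 - 29 = 6
  41 - 35 = 6
  63 - 41 = 22


Delta encoded: [3, 2, 1, 2, 3, 14, 4, 6, 6, 22]


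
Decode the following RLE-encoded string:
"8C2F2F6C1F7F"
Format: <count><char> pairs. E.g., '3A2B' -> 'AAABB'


Expanding each <count><char> pair:
  8C -> 'CCCCCCCC'
  2F -> 'FF'
  2F -> 'FF'
  6C -> 'CCCCCC'
  1F -> 'F'
  7F -> 'FFFFFFF'

Decoded = CCCCCCCCFFFFCCCCCCFFFFFFFF


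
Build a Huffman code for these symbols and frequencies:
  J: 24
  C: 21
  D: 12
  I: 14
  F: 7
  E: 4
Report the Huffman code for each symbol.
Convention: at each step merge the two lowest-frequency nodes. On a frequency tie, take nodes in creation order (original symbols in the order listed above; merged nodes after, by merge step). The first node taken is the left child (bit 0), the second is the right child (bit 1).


Huffman tree construction:
Step 1: Merge E(4) + F(7) = 11
Step 2: Merge (E+F)(11) + D(12) = 23
Step 3: Merge I(14) + C(21) = 35
Step 4: Merge ((E+F)+D)(23) + J(24) = 47
Step 5: Merge (I+C)(35) + (((E+F)+D)+J)(47) = 82
Read each symbol's code off the tree from the root (left child = 0, right child = 1).

Codes:
  J: 11 (length 2)
  C: 01 (length 2)
  D: 101 (length 3)
  I: 00 (length 2)
  F: 1001 (length 4)
  E: 1000 (length 4)
Average code length: 198/82 = 2.4146 bits/symbol


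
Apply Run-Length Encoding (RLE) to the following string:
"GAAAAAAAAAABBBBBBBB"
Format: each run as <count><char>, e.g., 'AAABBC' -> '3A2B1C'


Scanning runs left to right:
  i=0: run of 'G' x 1 -> '1G'
  i=1: run of 'A' x 10 -> '10A'
  i=11: run of 'B' x 8 -> '8B'

RLE = 1G10A8B


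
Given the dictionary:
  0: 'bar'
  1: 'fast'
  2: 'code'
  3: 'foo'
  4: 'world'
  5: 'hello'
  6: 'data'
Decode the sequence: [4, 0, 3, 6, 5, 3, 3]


Look up each index in the dictionary:
  4 -> 'world'
  0 -> 'bar'
  3 -> 'foo'
  6 -> 'data'
  5 -> 'hello'
  3 -> 'foo'
  3 -> 'foo'

Decoded: "world bar foo data hello foo foo"


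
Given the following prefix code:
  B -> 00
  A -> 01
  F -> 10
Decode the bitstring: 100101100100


Decoding step by step:
Bits 10 -> F
Bits 01 -> A
Bits 01 -> A
Bits 10 -> F
Bits 01 -> A
Bits 00 -> B


Decoded message: FAAFAB


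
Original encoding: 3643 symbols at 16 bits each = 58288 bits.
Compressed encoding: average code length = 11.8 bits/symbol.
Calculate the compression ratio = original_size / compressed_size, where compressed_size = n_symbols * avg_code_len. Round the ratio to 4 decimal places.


original_size = n_symbols * orig_bits = 3643 * 16 = 58288 bits
compressed_size = n_symbols * avg_code_len = 3643 * 11.8 = 42987.4 bits
ratio = original_size / compressed_size = 58288 / 42987.4 = 1.3559

Compression ratio = 1.3559


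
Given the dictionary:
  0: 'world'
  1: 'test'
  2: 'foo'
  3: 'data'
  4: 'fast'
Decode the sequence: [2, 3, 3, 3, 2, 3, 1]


Look up each index in the dictionary:
  2 -> 'foo'
  3 -> 'data'
  3 -> 'data'
  3 -> 'data'
  2 -> 'foo'
  3 -> 'data'
  1 -> 'test'

Decoded: "foo data data data foo data test"


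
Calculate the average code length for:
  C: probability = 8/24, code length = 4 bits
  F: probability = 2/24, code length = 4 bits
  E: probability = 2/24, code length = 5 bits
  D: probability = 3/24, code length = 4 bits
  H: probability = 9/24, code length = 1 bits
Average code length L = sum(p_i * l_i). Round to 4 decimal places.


Weighted contributions p_i * l_i:
  C: (8/24) * 4 = 32/24
  F: (2/24) * 4 = 8/24
  E: (2/24) * 5 = 10/24
  D: (3/24) * 4 = 12/24
  H: (9/24) * 1 = 9/24
Sum = (32 + 8 + 10 + 12 + 9)/24 = 71/24

L = 71/24 = 2.9583 bits/symbol


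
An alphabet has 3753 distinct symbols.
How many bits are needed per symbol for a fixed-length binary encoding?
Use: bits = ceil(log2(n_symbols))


log2(3753) = 11.8738
Bracket: 2^11 = 2048 < 3753 <= 2^12 = 4096
So ceil(log2(3753)) = 12

bits = ceil(log2(3753)) = ceil(11.8738) = 12 bits


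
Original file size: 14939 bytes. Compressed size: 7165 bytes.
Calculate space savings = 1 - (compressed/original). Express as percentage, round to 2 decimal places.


ratio = compressed/original = 7165/14939 = 0.479617
savings = 1 - ratio = 1 - 0.479617 = 0.520383
as a percentage: 0.520383 * 100 = 52.04%

Space savings = 1 - 7165/14939 = 52.04%


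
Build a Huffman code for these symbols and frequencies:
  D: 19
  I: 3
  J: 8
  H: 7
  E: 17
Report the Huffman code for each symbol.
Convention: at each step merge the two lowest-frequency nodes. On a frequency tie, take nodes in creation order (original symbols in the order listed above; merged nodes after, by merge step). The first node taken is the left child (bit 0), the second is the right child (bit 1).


Huffman tree construction:
Step 1: Merge I(3) + H(7) = 10
Step 2: Merge J(8) + (I+H)(10) = 18
Step 3: Merge E(17) + (J+(I+H))(18) = 35
Step 4: Merge D(19) + (E+(J+(I+H)))(35) = 54
Read each symbol's code off the tree from the root (left child = 0, right child = 1).

Codes:
  D: 0 (length 1)
  I: 1110 (length 4)
  J: 110 (length 3)
  H: 1111 (length 4)
  E: 10 (length 2)
Average code length: 117/54 = 2.1667 bits/symbol


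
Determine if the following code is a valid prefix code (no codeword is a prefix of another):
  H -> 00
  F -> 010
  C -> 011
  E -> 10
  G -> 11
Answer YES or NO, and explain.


Checking each pair (does one codeword prefix another?):
  H='00' vs F='010': no prefix
  H='00' vs C='011': no prefix
  H='00' vs E='10': no prefix
  H='00' vs G='11': no prefix
  F='010' vs H='00': no prefix
  F='010' vs C='011': no prefix
  F='010' vs E='10': no prefix
  F='010' vs G='11': no prefix
  C='011' vs H='00': no prefix
  C='011' vs F='010': no prefix
  C='011' vs E='10': no prefix
  C='011' vs G='11': no prefix
  E='10' vs H='00': no prefix
  E='10' vs F='010': no prefix
  E='10' vs C='011': no prefix
  E='10' vs G='11': no prefix
  G='11' vs H='00': no prefix
  G='11' vs F='010': no prefix
  G='11' vs C='011': no prefix
  G='11' vs E='10': no prefix
No violation found over all pairs.

YES -- this is a valid prefix code. No codeword is a prefix of any other codeword.


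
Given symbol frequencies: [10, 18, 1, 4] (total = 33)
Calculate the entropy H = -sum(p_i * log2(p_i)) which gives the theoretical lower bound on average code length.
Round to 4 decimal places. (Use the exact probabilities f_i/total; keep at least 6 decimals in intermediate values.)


Per-symbol terms -p_i * log2(p_i) with p_i = f_i/33:
  p = 10/33 = 0.303030: log2(p) = -1.722466, -p*log2(p) = 0.521959
  p = 18/33 = 0.545455: log2(p) = -0.874469, -p*log2(p) = 0.476983
  p = 1/33 = 0.030303: log2(p) = -5.044394, -p*log2(p) = 0.152860
  p = 4/33 = 0.121212: log2(p) = -3.044394, -p*log2(p) = 0.369017
H = 0.521959 + 0.476983 + 0.152860 + 0.369017 = 1.520819

H = 1.5208 bits/symbol


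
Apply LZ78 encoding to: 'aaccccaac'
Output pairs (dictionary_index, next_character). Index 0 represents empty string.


LZ78 encoding steps:
Dictionary: {0: ''}
Step 1: w='' (idx 0), next='a' -> output (0, 'a'), add 'a' as idx 1
Step 2: w='a' (idx 1), next='c' -> output (1, 'c'), add 'ac' as idx 2
Step 3: w='' (idx 0), next='c' -> output (0, 'c'), add 'c' as idx 3
Step 4: w='c' (idx 3), next='c' -> output (3, 'c'), add 'cc' as idx 4
Step 5: w='a' (idx 1), next='a' -> output (1, 'a'), add 'aa' as idx 5
Step 6: w='c' (idx 3), end of input -> output (3, '')


Encoded: [(0, 'a'), (1, 'c'), (0, 'c'), (3, 'c'), (1, 'a'), (3, '')]


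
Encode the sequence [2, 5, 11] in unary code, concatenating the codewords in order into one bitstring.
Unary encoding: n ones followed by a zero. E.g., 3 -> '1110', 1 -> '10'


Encode each number as n ones followed by a terminating 0:
  2 -> 110 (3 bits)
  5 -> 111110 (6 bits)
  11 -> 111111111110 (12 bits)
Total length = 3 + 6 + 12 = 21 bits.

Unary([2, 5, 11]) = 110111110111111111110 (21 bits)


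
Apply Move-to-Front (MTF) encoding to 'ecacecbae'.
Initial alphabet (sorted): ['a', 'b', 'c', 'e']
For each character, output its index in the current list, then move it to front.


MTF encoding:
'e': index 3 in ['a', 'b', 'c', 'e'] -> ['e', 'a', 'b', 'c']
'c': index 3 in ['e', 'a', 'b', 'c'] -> ['c', 'e', 'a', 'b']
'a': index 2 in ['c', 'e', 'a', 'b'] -> ['a', 'c', 'e', 'b']
'c': index 1 in ['a', 'c', 'e', 'b'] -> ['c', 'a', 'e', 'b']
'e': index 2 in ['c', 'a', 'e', 'b'] -> ['e', 'c', 'a', 'b']
'c': index 1 in ['e', 'c', 'a', 'b'] -> ['c', 'e', 'a', 'b']
'b': index 3 in ['c', 'e', 'a', 'b'] -> ['b', 'c', 'e', 'a']
'a': index 3 in ['b', 'c', 'e', 'a'] -> ['a', 'b', 'c', 'e']
'e': index 3 in ['a', 'b', 'c', 'e'] -> ['e', 'a', 'b', 'c']


Output: [3, 3, 2, 1, 2, 1, 3, 3, 3]


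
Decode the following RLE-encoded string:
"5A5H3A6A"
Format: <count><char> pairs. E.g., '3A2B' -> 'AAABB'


Expanding each <count><char> pair:
  5A -> 'AAAAA'
  5H -> 'HHHHH'
  3A -> 'AAA'
  6A -> 'AAAAAA'

Decoded = AAAAAHHHHHAAAAAAAAA


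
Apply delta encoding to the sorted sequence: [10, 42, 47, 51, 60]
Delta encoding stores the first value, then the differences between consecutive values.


First value: 10
Deltas:
  42 - 10 = 32
  47 - 42 = 5
  51 - 47 = 4
  60 - 51 = 9


Delta encoded: [10, 32, 5, 4, 9]


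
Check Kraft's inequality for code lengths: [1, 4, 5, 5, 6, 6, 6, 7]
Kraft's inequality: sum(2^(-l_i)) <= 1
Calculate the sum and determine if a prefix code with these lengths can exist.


Sum = 2^(-1) + 2^(-4) + 2^(-5) + 2^(-5) + 2^(-6) + 2^(-6) + 2^(-6) + 2^(-7)
    = 0.5 + 0.0625 + 0.03125 + 0.03125 + 0.015625 + 0.015625 + 0.015625 + 0.0078125
    = 87/128 = 0.6796875
Since 0.6796875 <= 1, Kraft's inequality IS satisfied.
A prefix code with these lengths CAN exist.

Kraft sum = 0.6796875. Satisfied.


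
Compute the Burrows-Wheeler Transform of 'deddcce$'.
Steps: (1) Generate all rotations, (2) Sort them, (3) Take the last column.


Rotations (sorted):
  0: $deddcce -> last char: e
  1: cce$dedd -> last char: d
  2: ce$deddc -> last char: c
  3: dcce$ded -> last char: d
  4: ddcce$de -> last char: e
  5: deddcce$ -> last char: $
  6: e$deddcc -> last char: c
  7: eddcce$d -> last char: d


BWT = edcde$cd


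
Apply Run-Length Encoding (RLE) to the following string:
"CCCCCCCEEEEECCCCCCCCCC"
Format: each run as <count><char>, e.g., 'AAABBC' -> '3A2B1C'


Scanning runs left to right:
  i=0: run of 'C' x 7 -> '7C'
  i=7: run of 'E' x 5 -> '5E'
  i=12: run of 'C' x 10 -> '10C'

RLE = 7C5E10C


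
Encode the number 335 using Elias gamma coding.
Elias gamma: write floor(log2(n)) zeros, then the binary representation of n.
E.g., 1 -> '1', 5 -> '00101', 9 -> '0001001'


num_bits = floor(log2(335)) + 1 = 9
leading_zeros = num_bits - 1 = 8
binary(335) = 101001111

Elias gamma(335) = '00000000' + '101001111' = 00000000101001111 (17 bits)


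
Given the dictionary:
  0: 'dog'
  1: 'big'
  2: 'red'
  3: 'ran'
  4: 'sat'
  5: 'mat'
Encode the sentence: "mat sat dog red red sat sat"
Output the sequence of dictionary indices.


Look up each word in the dictionary:
  'mat' -> 5
  'sat' -> 4
  'dog' -> 0
  'red' -> 2
  'red' -> 2
  'sat' -> 4
  'sat' -> 4

Encoded: [5, 4, 0, 2, 2, 4, 4]


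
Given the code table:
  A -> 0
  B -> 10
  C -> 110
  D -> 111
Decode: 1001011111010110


Decoding:
10 -> B
0 -> A
10 -> B
111 -> D
110 -> C
10 -> B
110 -> C


Result: BABDCBC


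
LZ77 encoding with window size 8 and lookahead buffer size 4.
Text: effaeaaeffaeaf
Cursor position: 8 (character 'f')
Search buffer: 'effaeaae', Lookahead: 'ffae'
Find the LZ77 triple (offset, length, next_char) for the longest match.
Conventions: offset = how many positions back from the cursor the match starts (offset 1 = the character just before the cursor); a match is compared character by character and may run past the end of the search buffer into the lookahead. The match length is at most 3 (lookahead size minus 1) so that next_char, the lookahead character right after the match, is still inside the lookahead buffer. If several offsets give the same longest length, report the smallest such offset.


Try each offset into the search buffer:
  offset=1 (pos 7, char 'e'): match length 0
  offset=2 (pos 6, char 'a'): match length 0
  offset=3 (pos 5, char 'a'): match length 0
  offset=4 (pos 4, char 'e'): match length 0
  offset=5 (pos 3, char 'a'): match length 0
  offset=6 (pos 2, char 'f'): match length 1
  offset=7 (pos 1, char 'f'): match length 3
  offset=8 (pos 0, char 'e'): match length 0
Longest match has length 3 at offset 7.
next_char = character at position 8 + 3 = 11 -> 'e'

Best match: offset=7, length=3 (matching 'ffa' starting at position 1)
LZ77 triple: (7, 3, 'e')


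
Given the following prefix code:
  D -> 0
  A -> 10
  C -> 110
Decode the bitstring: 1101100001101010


Decoding step by step:
Bits 110 -> C
Bits 110 -> C
Bits 0 -> D
Bits 0 -> D
Bits 0 -> D
Bits 110 -> C
Bits 10 -> A
Bits 10 -> A


Decoded message: CCDDDCAA


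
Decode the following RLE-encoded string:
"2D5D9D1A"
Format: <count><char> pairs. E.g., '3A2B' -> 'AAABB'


Expanding each <count><char> pair:
  2D -> 'DD'
  5D -> 'DDDDD'
  9D -> 'DDDDDDDDD'
  1A -> 'A'

Decoded = DDDDDDDDDDDDDDDDA


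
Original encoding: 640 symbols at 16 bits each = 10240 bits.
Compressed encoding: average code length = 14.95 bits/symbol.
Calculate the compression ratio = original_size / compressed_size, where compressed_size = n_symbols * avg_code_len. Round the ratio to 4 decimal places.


original_size = n_symbols * orig_bits = 640 * 16 = 10240 bits
compressed_size = n_symbols * avg_code_len = 640 * 14.95 = 9568.0 bits
ratio = original_size / compressed_size = 10240 / 9568.0 = 1.0702

Compression ratio = 1.0702


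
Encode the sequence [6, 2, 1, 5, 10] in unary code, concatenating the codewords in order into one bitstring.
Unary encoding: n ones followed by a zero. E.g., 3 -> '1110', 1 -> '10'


Encode each number as n ones followed by a terminating 0:
  6 -> 1111110 (7 bits)
  2 -> 110 (3 bits)
  1 -> 10 (2 bits)
  5 -> 111110 (6 bits)
  10 -> 11111111110 (11 bits)
Total length = 7 + 3 + 2 + 6 + 11 = 29 bits.

Unary([6, 2, 1, 5, 10]) = 11111101101011111011111111110 (29 bits)


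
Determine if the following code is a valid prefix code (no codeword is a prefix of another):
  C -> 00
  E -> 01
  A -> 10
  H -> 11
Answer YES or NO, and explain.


Checking each pair (does one codeword prefix another?):
  C='00' vs E='01': no prefix
  C='00' vs A='10': no prefix
  C='00' vs H='11': no prefix
  E='01' vs C='00': no prefix
  E='01' vs A='10': no prefix
  E='01' vs H='11': no prefix
  A='10' vs C='00': no prefix
  A='10' vs E='01': no prefix
  A='10' vs H='11': no prefix
  H='11' vs C='00': no prefix
  H='11' vs E='01': no prefix
  H='11' vs A='10': no prefix
No violation found over all pairs.

YES -- this is a valid prefix code. No codeword is a prefix of any other codeword.


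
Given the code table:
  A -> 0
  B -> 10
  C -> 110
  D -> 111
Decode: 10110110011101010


Decoding:
10 -> B
110 -> C
110 -> C
0 -> A
111 -> D
0 -> A
10 -> B
10 -> B


Result: BCCADABB


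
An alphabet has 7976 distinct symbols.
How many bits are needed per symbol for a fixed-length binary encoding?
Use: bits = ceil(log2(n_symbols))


log2(7976) = 12.9614
Bracket: 2^12 = 4096 < 7976 <= 2^13 = 8192
So ceil(log2(7976)) = 13

bits = ceil(log2(7976)) = ceil(12.9614) = 13 bits


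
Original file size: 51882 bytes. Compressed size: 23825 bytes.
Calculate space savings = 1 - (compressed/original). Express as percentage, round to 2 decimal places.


ratio = compressed/original = 23825/51882 = 0.459215
savings = 1 - ratio = 1 - 0.459215 = 0.540785
as a percentage: 0.540785 * 100 = 54.08%

Space savings = 1 - 23825/51882 = 54.08%


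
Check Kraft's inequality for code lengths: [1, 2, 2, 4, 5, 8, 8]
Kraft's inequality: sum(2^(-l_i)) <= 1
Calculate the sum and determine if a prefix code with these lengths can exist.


Sum = 2^(-1) + 2^(-2) + 2^(-2) + 2^(-4) + 2^(-5) + 2^(-8) + 2^(-8)
    = 0.5 + 0.25 + 0.25 + 0.0625 + 0.03125 + 0.00390625 + 0.00390625
    = 282/256 = 1.1015625
Since 1.1015625 > 1, Kraft's inequality is NOT satisfied.
A prefix code with these lengths CANNOT exist.

Kraft sum = 1.1015625. Not satisfied.


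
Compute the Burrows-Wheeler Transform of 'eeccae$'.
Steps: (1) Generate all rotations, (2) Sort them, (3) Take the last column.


Rotations (sorted):
  0: $eeccae -> last char: e
  1: ae$eecc -> last char: c
  2: cae$eec -> last char: c
  3: ccae$ee -> last char: e
  4: e$eecca -> last char: a
  5: eccae$e -> last char: e
  6: eeccae$ -> last char: $


BWT = ecceae$


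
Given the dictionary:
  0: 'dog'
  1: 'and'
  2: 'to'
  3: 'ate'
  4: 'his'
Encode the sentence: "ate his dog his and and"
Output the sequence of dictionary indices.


Look up each word in the dictionary:
  'ate' -> 3
  'his' -> 4
  'dog' -> 0
  'his' -> 4
  'and' -> 1
  'and' -> 1

Encoded: [3, 4, 0, 4, 1, 1]


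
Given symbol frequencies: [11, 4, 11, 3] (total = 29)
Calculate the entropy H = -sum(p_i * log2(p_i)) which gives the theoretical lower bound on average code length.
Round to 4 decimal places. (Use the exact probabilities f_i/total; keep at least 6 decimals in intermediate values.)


Per-symbol terms -p_i * log2(p_i) with p_i = f_i/29:
  p = 11/29 = 0.379310: log2(p) = -1.398549, -p*log2(p) = 0.530484
  p = 4/29 = 0.137931: log2(p) = -2.857981, -p*log2(p) = 0.394204
  p = 11/29 = 0.379310: log2(p) = -1.398549, -p*log2(p) = 0.530484
  p = 3/29 = 0.103448: log2(p) = -3.273018, -p*log2(p) = 0.338588
H = 0.530484 + 0.394204 + 0.530484 + 0.338588 = 1.793760

H = 1.7938 bits/symbol


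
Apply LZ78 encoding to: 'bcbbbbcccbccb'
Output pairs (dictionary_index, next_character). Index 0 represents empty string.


LZ78 encoding steps:
Dictionary: {0: ''}
Step 1: w='' (idx 0), next='b' -> output (0, 'b'), add 'b' as idx 1
Step 2: w='' (idx 0), next='c' -> output (0, 'c'), add 'c' as idx 2
Step 3: w='b' (idx 1), next='b' -> output (1, 'b'), add 'bb' as idx 3
Step 4: w='bb' (idx 3), next='c' -> output (3, 'c'), add 'bbc' as idx 4
Step 5: w='c' (idx 2), next='c' -> output (2, 'c'), add 'cc' as idx 5
Step 6: w='b' (idx 1), next='c' -> output (1, 'c'), add 'bc' as idx 6
Step 7: w='c' (idx 2), next='b' -> output (2, 'b'), add 'cb' as idx 7


Encoded: [(0, 'b'), (0, 'c'), (1, 'b'), (3, 'c'), (2, 'c'), (1, 'c'), (2, 'b')]


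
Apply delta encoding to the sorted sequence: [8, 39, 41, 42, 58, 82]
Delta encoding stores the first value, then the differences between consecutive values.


First value: 8
Deltas:
  39 - 8 = 31
  41 - 39 = 2
  42 - 41 = 1
  58 - 42 = 16
  82 - 58 = 24


Delta encoded: [8, 31, 2, 1, 16, 24]


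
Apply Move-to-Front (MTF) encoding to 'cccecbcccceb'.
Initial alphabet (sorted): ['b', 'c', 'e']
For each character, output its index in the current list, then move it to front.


MTF encoding:
'c': index 1 in ['b', 'c', 'e'] -> ['c', 'b', 'e']
'c': index 0 in ['c', 'b', 'e'] -> ['c', 'b', 'e']
'c': index 0 in ['c', 'b', 'e'] -> ['c', 'b', 'e']
'e': index 2 in ['c', 'b', 'e'] -> ['e', 'c', 'b']
'c': index 1 in ['e', 'c', 'b'] -> ['c', 'e', 'b']
'b': index 2 in ['c', 'e', 'b'] -> ['b', 'c', 'e']
'c': index 1 in ['b', 'c', 'e'] -> ['c', 'b', 'e']
'c': index 0 in ['c', 'b', 'e'] -> ['c', 'b', 'e']
'c': index 0 in ['c', 'b', 'e'] -> ['c', 'b', 'e']
'c': index 0 in ['c', 'b', 'e'] -> ['c', 'b', 'e']
'e': index 2 in ['c', 'b', 'e'] -> ['e', 'c', 'b']
'b': index 2 in ['e', 'c', 'b'] -> ['b', 'e', 'c']


Output: [1, 0, 0, 2, 1, 2, 1, 0, 0, 0, 2, 2]


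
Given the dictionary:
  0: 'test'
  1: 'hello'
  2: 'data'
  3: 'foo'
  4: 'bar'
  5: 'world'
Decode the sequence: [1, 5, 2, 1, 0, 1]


Look up each index in the dictionary:
  1 -> 'hello'
  5 -> 'world'
  2 -> 'data'
  1 -> 'hello'
  0 -> 'test'
  1 -> 'hello'

Decoded: "hello world data hello test hello"


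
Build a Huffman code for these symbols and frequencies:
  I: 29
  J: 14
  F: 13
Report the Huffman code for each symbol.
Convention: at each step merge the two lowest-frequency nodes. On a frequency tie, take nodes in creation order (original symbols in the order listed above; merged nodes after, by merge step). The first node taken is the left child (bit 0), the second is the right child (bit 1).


Huffman tree construction:
Step 1: Merge F(13) + J(14) = 27
Step 2: Merge (F+J)(27) + I(29) = 56
Read each symbol's code off the tree from the root (left child = 0, right child = 1).

Codes:
  I: 1 (length 1)
  J: 01 (length 2)
  F: 00 (length 2)
Average code length: 83/56 = 1.4821 bits/symbol


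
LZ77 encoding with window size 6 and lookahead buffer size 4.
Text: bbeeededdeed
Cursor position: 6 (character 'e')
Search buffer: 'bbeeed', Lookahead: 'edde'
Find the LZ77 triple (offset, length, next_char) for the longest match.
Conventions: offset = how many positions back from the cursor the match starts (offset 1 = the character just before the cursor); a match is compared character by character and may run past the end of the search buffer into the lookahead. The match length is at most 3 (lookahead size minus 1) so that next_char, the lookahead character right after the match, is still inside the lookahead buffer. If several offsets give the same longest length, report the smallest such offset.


Try each offset into the search buffer:
  offset=1 (pos 5, char 'd'): match length 0
  offset=2 (pos 4, char 'e'): match length 2
  offset=3 (pos 3, char 'e'): match length 1
  offset=4 (pos 2, char 'e'): match length 1
  offset=5 (pos 1, char 'b'): match length 0
  offset=6 (pos 0, char 'b'): match length 0
Longest match has length 2 at offset 2.
next_char = character at position 6 + 2 = 8 -> 'd'

Best match: offset=2, length=2 (matching 'ed' starting at position 4)
LZ77 triple: (2, 2, 'd')


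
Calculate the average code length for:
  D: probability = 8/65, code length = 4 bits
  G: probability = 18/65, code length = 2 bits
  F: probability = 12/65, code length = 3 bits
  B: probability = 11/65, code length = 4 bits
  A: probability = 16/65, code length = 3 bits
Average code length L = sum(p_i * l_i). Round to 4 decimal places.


Weighted contributions p_i * l_i:
  D: (8/65) * 4 = 32/65
  G: (18/65) * 2 = 36/65
  F: (12/65) * 3 = 36/65
  B: (11/65) * 4 = 44/65
  A: (16/65) * 3 = 48/65
Sum = (32 + 36 + 36 + 44 + 48)/65 = 196/65

L = 196/65 = 3.0154 bits/symbol


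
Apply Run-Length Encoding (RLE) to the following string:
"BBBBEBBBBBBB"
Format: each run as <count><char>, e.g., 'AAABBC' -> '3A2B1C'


Scanning runs left to right:
  i=0: run of 'B' x 4 -> '4B'
  i=4: run of 'E' x 1 -> '1E'
  i=5: run of 'B' x 7 -> '7B'

RLE = 4B1E7B


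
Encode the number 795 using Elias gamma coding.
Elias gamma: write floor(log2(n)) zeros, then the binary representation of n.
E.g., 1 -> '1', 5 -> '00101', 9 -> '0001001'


num_bits = floor(log2(795)) + 1 = 10
leading_zeros = num_bits - 1 = 9
binary(795) = 1100011011

Elias gamma(795) = '000000000' + '1100011011' = 0000000001100011011 (19 bits)


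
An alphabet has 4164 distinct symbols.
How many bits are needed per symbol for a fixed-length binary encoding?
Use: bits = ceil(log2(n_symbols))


log2(4164) = 12.0238
Bracket: 2^12 = 4096 < 4164 <= 2^13 = 8192
So ceil(log2(4164)) = 13

bits = ceil(log2(4164)) = ceil(12.0238) = 13 bits


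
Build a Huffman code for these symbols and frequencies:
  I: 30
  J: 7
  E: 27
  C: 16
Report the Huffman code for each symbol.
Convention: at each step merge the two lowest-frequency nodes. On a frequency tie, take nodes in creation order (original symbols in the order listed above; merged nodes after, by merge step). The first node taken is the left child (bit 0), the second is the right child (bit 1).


Huffman tree construction:
Step 1: Merge J(7) + C(16) = 23
Step 2: Merge (J+C)(23) + E(27) = 50
Step 3: Merge I(30) + ((J+C)+E)(50) = 80
Read each symbol's code off the tree from the root (left child = 0, right child = 1).

Codes:
  I: 0 (length 1)
  J: 100 (length 3)
  E: 11 (length 2)
  C: 101 (length 3)
Average code length: 153/80 = 1.9125 bits/symbol


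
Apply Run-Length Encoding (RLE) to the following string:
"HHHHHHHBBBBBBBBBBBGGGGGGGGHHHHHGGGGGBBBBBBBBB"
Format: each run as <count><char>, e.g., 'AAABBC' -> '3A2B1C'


Scanning runs left to right:
  i=0: run of 'H' x 7 -> '7H'
  i=7: run of 'B' x 11 -> '11B'
  i=18: run of 'G' x 8 -> '8G'
  i=26: run of 'H' x 5 -> '5H'
  i=31: run of 'G' x 5 -> '5G'
  i=36: run of 'B' x 9 -> '9B'

RLE = 7H11B8G5H5G9B


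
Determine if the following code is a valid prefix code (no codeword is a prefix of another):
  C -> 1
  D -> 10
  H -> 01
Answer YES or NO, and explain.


Checking each pair (does one codeword prefix another?):
  C='1' vs D='10': prefix -- VIOLATION

NO -- this is NOT a valid prefix code. C (1) is a prefix of D (10).


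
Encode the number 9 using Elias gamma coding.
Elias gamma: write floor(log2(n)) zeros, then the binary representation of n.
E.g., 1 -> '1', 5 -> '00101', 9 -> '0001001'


num_bits = floor(log2(9)) + 1 = 4
leading_zeros = num_bits - 1 = 3
binary(9) = 1001

Elias gamma(9) = '000' + '1001' = 0001001 (7 bits)


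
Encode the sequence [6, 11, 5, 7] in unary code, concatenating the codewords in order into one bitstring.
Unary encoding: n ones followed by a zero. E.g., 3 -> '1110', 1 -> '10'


Encode each number as n ones followed by a terminating 0:
  6 -> 1111110 (7 bits)
  11 -> 111111111110 (12 bits)
  5 -> 111110 (6 bits)
  7 -> 11111110 (8 bits)
Total length = 7 + 12 + 6 + 8 = 33 bits.

Unary([6, 11, 5, 7]) = 111111011111111111011111011111110 (33 bits)


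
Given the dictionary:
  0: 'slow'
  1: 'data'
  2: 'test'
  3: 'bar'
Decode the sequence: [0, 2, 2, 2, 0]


Look up each index in the dictionary:
  0 -> 'slow'
  2 -> 'test'
  2 -> 'test'
  2 -> 'test'
  0 -> 'slow'

Decoded: "slow test test test slow"


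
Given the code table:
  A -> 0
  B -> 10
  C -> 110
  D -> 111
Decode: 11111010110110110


Decoding:
111 -> D
110 -> C
10 -> B
110 -> C
110 -> C
110 -> C


Result: DCBCCC


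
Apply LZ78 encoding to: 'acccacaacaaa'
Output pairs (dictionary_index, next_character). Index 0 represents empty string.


LZ78 encoding steps:
Dictionary: {0: ''}
Step 1: w='' (idx 0), next='a' -> output (0, 'a'), add 'a' as idx 1
Step 2: w='' (idx 0), next='c' -> output (0, 'c'), add 'c' as idx 2
Step 3: w='c' (idx 2), next='c' -> output (2, 'c'), add 'cc' as idx 3
Step 4: w='a' (idx 1), next='c' -> output (1, 'c'), add 'ac' as idx 4
Step 5: w='a' (idx 1), next='a' -> output (1, 'a'), add 'aa' as idx 5
Step 6: w='c' (idx 2), next='a' -> output (2, 'a'), add 'ca' as idx 6
Step 7: w='aa' (idx 5), end of input -> output (5, '')


Encoded: [(0, 'a'), (0, 'c'), (2, 'c'), (1, 'c'), (1, 'a'), (2, 'a'), (5, '')]


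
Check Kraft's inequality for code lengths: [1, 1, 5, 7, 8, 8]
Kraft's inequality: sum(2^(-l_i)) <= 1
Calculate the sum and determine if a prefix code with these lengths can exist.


Sum = 2^(-1) + 2^(-1) + 2^(-5) + 2^(-7) + 2^(-8) + 2^(-8)
    = 0.5 + 0.5 + 0.03125 + 0.0078125 + 0.00390625 + 0.00390625
    = 268/256 = 1.046875
Since 1.046875 > 1, Kraft's inequality is NOT satisfied.
A prefix code with these lengths CANNOT exist.

Kraft sum = 1.046875. Not satisfied.


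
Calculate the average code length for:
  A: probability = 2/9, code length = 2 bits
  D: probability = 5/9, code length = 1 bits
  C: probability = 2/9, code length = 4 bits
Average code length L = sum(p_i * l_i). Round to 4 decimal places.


Weighted contributions p_i * l_i:
  A: (2/9) * 2 = 4/9
  D: (5/9) * 1 = 5/9
  C: (2/9) * 4 = 8/9
Sum = (4 + 5 + 8)/9 = 17/9

L = 17/9 = 1.8889 bits/symbol


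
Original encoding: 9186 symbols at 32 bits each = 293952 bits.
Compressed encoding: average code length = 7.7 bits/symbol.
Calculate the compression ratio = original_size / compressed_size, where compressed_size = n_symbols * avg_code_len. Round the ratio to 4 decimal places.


original_size = n_symbols * orig_bits = 9186 * 32 = 293952 bits
compressed_size = n_symbols * avg_code_len = 9186 * 7.7 = 70732.2 bits
ratio = original_size / compressed_size = 293952 / 70732.2 = 4.1558

Compression ratio = 4.1558


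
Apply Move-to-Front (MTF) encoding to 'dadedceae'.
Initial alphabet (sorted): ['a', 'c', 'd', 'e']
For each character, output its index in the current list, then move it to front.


MTF encoding:
'd': index 2 in ['a', 'c', 'd', 'e'] -> ['d', 'a', 'c', 'e']
'a': index 1 in ['d', 'a', 'c', 'e'] -> ['a', 'd', 'c', 'e']
'd': index 1 in ['a', 'd', 'c', 'e'] -> ['d', 'a', 'c', 'e']
'e': index 3 in ['d', 'a', 'c', 'e'] -> ['e', 'd', 'a', 'c']
'd': index 1 in ['e', 'd', 'a', 'c'] -> ['d', 'e', 'a', 'c']
'c': index 3 in ['d', 'e', 'a', 'c'] -> ['c', 'd', 'e', 'a']
'e': index 2 in ['c', 'd', 'e', 'a'] -> ['e', 'c', 'd', 'a']
'a': index 3 in ['e', 'c', 'd', 'a'] -> ['a', 'e', 'c', 'd']
'e': index 1 in ['a', 'e', 'c', 'd'] -> ['e', 'a', 'c', 'd']


Output: [2, 1, 1, 3, 1, 3, 2, 3, 1]


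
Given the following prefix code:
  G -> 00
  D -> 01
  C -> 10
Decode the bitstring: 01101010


Decoding step by step:
Bits 01 -> D
Bits 10 -> C
Bits 10 -> C
Bits 10 -> C


Decoded message: DCCC


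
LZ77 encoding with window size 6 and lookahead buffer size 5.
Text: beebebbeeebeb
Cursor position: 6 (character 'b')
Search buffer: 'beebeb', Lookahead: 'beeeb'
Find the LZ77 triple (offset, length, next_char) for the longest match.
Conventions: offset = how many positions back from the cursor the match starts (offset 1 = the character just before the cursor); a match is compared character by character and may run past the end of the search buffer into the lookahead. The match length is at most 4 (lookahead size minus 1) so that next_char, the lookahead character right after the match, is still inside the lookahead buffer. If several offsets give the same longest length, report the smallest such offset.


Try each offset into the search buffer:
  offset=1 (pos 5, char 'b'): match length 1
  offset=2 (pos 4, char 'e'): match length 0
  offset=3 (pos 3, char 'b'): match length 2
  offset=4 (pos 2, char 'e'): match length 0
  offset=5 (pos 1, char 'e'): match length 0
  offset=6 (pos 0, char 'b'): match length 3
Longest match has length 3 at offset 6.
next_char = character at position 6 + 3 = 9 -> 'e'

Best match: offset=6, length=3 (matching 'bee' starting at position 0)
LZ77 triple: (6, 3, 'e')


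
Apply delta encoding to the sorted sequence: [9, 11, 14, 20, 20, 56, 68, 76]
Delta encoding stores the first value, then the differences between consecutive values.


First value: 9
Deltas:
  11 - 9 = 2
  14 - 11 = 3
  20 - 14 = 6
  20 - 20 = 0
  56 - 20 = 36
  68 - 56 = 12
  76 - 68 = 8


Delta encoded: [9, 2, 3, 6, 0, 36, 12, 8]


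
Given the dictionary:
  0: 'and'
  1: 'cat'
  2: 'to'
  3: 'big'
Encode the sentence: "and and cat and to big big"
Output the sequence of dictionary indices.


Look up each word in the dictionary:
  'and' -> 0
  'and' -> 0
  'cat' -> 1
  'and' -> 0
  'to' -> 2
  'big' -> 3
  'big' -> 3

Encoded: [0, 0, 1, 0, 2, 3, 3]


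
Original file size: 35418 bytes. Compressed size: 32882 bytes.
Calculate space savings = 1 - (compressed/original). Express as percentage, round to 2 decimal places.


ratio = compressed/original = 32882/35418 = 0.928398
savings = 1 - ratio = 1 - 0.928398 = 0.071602
as a percentage: 0.071602 * 100 = 7.16%

Space savings = 1 - 32882/35418 = 7.16%


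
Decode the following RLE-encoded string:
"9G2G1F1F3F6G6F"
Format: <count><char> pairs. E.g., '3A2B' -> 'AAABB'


Expanding each <count><char> pair:
  9G -> 'GGGGGGGGG'
  2G -> 'GG'
  1F -> 'F'
  1F -> 'F'
  3F -> 'FFF'
  6G -> 'GGGGGG'
  6F -> 'FFFFFF'

Decoded = GGGGGGGGGGGFFFFFGGGGGGFFFFFF


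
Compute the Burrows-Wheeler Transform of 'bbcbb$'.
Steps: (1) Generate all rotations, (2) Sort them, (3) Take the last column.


Rotations (sorted):
  0: $bbcbb -> last char: b
  1: b$bbcb -> last char: b
  2: bb$bbc -> last char: c
  3: bbcbb$ -> last char: $
  4: bcbb$b -> last char: b
  5: cbb$bb -> last char: b


BWT = bbc$bb


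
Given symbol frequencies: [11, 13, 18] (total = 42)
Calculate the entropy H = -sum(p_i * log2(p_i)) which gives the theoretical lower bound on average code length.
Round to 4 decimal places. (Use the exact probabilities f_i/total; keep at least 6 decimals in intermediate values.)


Per-symbol terms -p_i * log2(p_i) with p_i = f_i/42:
  p = 11/42 = 0.261905: log2(p) = -1.932886, -p*log2(p) = 0.506232
  p = 13/42 = 0.309524: log2(p) = -1.691878, -p*log2(p) = 0.523676
  p = 18/42 = 0.428571: log2(p) = -1.222392, -p*log2(p) = 0.523882
H = 0.506232 + 0.523676 + 0.523882 = 1.553790

H = 1.5538 bits/symbol


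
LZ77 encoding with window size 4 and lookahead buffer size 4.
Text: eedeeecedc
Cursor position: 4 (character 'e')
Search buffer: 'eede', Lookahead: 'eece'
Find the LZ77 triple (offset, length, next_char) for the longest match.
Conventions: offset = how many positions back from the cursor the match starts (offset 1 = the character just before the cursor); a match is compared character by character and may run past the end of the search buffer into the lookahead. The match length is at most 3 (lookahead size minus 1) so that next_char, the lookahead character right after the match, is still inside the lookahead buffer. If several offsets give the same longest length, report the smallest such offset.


Try each offset into the search buffer:
  offset=1 (pos 3, char 'e'): match length 2
  offset=2 (pos 2, char 'd'): match length 0
  offset=3 (pos 1, char 'e'): match length 1
  offset=4 (pos 0, char 'e'): match length 2
Longest match has length 2, found at offsets 1, 4; take the smallest, offset 1.
next_char = character at position 4 + 2 = 6 -> 'c'

Best match: offset=1, length=2 (matching 'ee' starting at position 3)
LZ77 triple: (1, 2, 'c')


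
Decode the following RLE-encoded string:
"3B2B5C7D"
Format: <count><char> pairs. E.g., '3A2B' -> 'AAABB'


Expanding each <count><char> pair:
  3B -> 'BBB'
  2B -> 'BB'
  5C -> 'CCCCC'
  7D -> 'DDDDDDD'

Decoded = BBBBBCCCCCDDDDDDD


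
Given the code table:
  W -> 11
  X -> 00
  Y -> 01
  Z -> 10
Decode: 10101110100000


Decoding:
10 -> Z
10 -> Z
11 -> W
10 -> Z
10 -> Z
00 -> X
00 -> X


Result: ZZWZZXX


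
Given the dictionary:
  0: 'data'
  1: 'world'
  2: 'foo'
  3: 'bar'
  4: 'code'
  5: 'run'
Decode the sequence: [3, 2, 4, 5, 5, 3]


Look up each index in the dictionary:
  3 -> 'bar'
  2 -> 'foo'
  4 -> 'code'
  5 -> 'run'
  5 -> 'run'
  3 -> 'bar'

Decoded: "bar foo code run run bar"


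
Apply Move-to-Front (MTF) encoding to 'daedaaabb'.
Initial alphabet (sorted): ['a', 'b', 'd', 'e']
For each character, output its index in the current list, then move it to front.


MTF encoding:
'd': index 2 in ['a', 'b', 'd', 'e'] -> ['d', 'a', 'b', 'e']
'a': index 1 in ['d', 'a', 'b', 'e'] -> ['a', 'd', 'b', 'e']
'e': index 3 in ['a', 'd', 'b', 'e'] -> ['e', 'a', 'd', 'b']
'd': index 2 in ['e', 'a', 'd', 'b'] -> ['d', 'e', 'a', 'b']
'a': index 2 in ['d', 'e', 'a', 'b'] -> ['a', 'd', 'e', 'b']
'a': index 0 in ['a', 'd', 'e', 'b'] -> ['a', 'd', 'e', 'b']
'a': index 0 in ['a', 'd', 'e', 'b'] -> ['a', 'd', 'e', 'b']
'b': index 3 in ['a', 'd', 'e', 'b'] -> ['b', 'a', 'd', 'e']
'b': index 0 in ['b', 'a', 'd', 'e'] -> ['b', 'a', 'd', 'e']


Output: [2, 1, 3, 2, 2, 0, 0, 3, 0]
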